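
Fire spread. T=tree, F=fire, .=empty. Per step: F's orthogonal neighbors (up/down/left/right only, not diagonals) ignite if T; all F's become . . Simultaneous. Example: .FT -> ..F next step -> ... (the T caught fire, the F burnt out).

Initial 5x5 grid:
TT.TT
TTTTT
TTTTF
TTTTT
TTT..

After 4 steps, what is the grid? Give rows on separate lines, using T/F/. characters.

Step 1: 3 trees catch fire, 1 burn out
  TT.TT
  TTTTF
  TTTF.
  TTTTF
  TTT..
Step 2: 4 trees catch fire, 3 burn out
  TT.TF
  TTTF.
  TTF..
  TTTF.
  TTT..
Step 3: 4 trees catch fire, 4 burn out
  TT.F.
  TTF..
  TF...
  TTF..
  TTT..
Step 4: 4 trees catch fire, 4 burn out
  TT...
  TF...
  F....
  TF...
  TTF..

TT...
TF...
F....
TF...
TTF..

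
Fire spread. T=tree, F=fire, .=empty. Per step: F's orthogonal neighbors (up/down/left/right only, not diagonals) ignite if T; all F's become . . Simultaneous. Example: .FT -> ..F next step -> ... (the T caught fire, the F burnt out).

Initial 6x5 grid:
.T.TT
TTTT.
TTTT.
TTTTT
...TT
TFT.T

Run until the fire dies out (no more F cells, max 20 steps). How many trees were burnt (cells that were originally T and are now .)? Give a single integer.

Step 1: +2 fires, +1 burnt (F count now 2)
Step 2: +0 fires, +2 burnt (F count now 0)
Fire out after step 2
Initially T: 21, now '.': 11
Total burnt (originally-T cells now '.'): 2

Answer: 2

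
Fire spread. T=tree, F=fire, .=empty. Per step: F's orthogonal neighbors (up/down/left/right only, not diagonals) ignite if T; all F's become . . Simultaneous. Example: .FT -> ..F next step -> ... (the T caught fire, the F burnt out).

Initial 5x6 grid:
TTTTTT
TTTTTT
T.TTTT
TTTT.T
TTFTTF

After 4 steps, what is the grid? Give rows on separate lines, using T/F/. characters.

Step 1: 5 trees catch fire, 2 burn out
  TTTTTT
  TTTTTT
  T.TTTT
  TTFT.F
  TF.FF.
Step 2: 5 trees catch fire, 5 burn out
  TTTTTT
  TTTTTT
  T.FTTF
  TF.F..
  F.....
Step 3: 5 trees catch fire, 5 burn out
  TTTTTT
  TTFTTF
  T..FF.
  F.....
  ......
Step 4: 6 trees catch fire, 5 burn out
  TTFTTF
  TF.FF.
  F.....
  ......
  ......

TTFTTF
TF.FF.
F.....
......
......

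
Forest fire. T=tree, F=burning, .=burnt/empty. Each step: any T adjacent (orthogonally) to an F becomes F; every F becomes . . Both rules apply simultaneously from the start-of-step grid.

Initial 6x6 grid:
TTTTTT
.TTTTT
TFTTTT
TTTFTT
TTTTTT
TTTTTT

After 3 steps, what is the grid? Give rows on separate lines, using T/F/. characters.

Step 1: 8 trees catch fire, 2 burn out
  TTTTTT
  .FTTTT
  F.FFTT
  TFF.FT
  TTTFTT
  TTTTTT
Step 2: 10 trees catch fire, 8 burn out
  TFTTTT
  ..FFTT
  ....FT
  F....F
  TFF.FT
  TTTFTT
Step 3: 10 trees catch fire, 10 burn out
  F.FFTT
  ....FT
  .....F
  ......
  F....F
  TFF.FT

F.FFTT
....FT
.....F
......
F....F
TFF.FT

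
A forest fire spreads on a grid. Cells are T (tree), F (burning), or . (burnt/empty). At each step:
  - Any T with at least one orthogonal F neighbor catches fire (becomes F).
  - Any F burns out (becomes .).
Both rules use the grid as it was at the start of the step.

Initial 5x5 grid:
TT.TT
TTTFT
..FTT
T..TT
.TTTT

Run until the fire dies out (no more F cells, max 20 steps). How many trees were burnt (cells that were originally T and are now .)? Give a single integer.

Step 1: +4 fires, +2 burnt (F count now 4)
Step 2: +4 fires, +4 burnt (F count now 4)
Step 3: +4 fires, +4 burnt (F count now 4)
Step 4: +3 fires, +4 burnt (F count now 3)
Step 5: +1 fires, +3 burnt (F count now 1)
Step 6: +0 fires, +1 burnt (F count now 0)
Fire out after step 6
Initially T: 17, now '.': 24
Total burnt (originally-T cells now '.'): 16

Answer: 16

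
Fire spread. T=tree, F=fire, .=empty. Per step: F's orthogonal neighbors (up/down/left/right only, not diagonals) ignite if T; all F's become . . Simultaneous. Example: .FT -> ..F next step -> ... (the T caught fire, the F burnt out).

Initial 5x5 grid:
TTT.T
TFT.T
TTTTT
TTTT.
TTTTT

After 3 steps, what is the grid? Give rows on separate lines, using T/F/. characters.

Step 1: 4 trees catch fire, 1 burn out
  TFT.T
  F.F.T
  TFTTT
  TTTT.
  TTTTT
Step 2: 5 trees catch fire, 4 burn out
  F.F.T
  ....T
  F.FTT
  TFTT.
  TTTTT
Step 3: 4 trees catch fire, 5 burn out
  ....T
  ....T
  ...FT
  F.FT.
  TFTTT

....T
....T
...FT
F.FT.
TFTTT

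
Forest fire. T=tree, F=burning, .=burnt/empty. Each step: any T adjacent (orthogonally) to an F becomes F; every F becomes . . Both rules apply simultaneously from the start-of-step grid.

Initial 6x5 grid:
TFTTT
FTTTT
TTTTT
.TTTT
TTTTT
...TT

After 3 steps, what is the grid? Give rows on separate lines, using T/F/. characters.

Step 1: 4 trees catch fire, 2 burn out
  F.FTT
  .FTTT
  FTTTT
  .TTTT
  TTTTT
  ...TT
Step 2: 3 trees catch fire, 4 burn out
  ...FT
  ..FTT
  .FTTT
  .TTTT
  TTTTT
  ...TT
Step 3: 4 trees catch fire, 3 burn out
  ....F
  ...FT
  ..FTT
  .FTTT
  TTTTT
  ...TT

....F
...FT
..FTT
.FTTT
TTTTT
...TT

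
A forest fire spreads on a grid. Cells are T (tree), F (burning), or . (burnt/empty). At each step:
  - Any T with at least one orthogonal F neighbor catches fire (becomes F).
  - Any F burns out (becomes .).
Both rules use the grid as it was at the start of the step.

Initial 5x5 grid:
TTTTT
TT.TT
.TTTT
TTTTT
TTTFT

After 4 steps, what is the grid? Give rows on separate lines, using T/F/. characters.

Step 1: 3 trees catch fire, 1 burn out
  TTTTT
  TT.TT
  .TTTT
  TTTFT
  TTF.F
Step 2: 4 trees catch fire, 3 burn out
  TTTTT
  TT.TT
  .TTFT
  TTF.F
  TF...
Step 3: 5 trees catch fire, 4 burn out
  TTTTT
  TT.FT
  .TF.F
  TF...
  F....
Step 4: 4 trees catch fire, 5 burn out
  TTTFT
  TT..F
  .F...
  F....
  .....

TTTFT
TT..F
.F...
F....
.....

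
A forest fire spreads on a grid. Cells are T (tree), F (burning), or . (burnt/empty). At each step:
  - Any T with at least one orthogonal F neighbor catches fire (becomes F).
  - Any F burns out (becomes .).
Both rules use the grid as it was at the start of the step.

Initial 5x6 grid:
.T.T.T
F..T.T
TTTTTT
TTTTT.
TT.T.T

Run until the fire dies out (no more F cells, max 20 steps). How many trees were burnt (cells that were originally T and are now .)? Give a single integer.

Step 1: +1 fires, +1 burnt (F count now 1)
Step 2: +2 fires, +1 burnt (F count now 2)
Step 3: +3 fires, +2 burnt (F count now 3)
Step 4: +3 fires, +3 burnt (F count now 3)
Step 5: +3 fires, +3 burnt (F count now 3)
Step 6: +4 fires, +3 burnt (F count now 4)
Step 7: +1 fires, +4 burnt (F count now 1)
Step 8: +1 fires, +1 burnt (F count now 1)
Step 9: +0 fires, +1 burnt (F count now 0)
Fire out after step 9
Initially T: 20, now '.': 28
Total burnt (originally-T cells now '.'): 18

Answer: 18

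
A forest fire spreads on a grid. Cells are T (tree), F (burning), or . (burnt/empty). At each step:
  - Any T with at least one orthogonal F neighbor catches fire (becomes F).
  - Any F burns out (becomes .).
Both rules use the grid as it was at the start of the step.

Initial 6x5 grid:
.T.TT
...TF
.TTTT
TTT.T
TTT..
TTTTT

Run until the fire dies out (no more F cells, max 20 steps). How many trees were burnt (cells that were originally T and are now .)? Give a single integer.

Answer: 19

Derivation:
Step 1: +3 fires, +1 burnt (F count now 3)
Step 2: +3 fires, +3 burnt (F count now 3)
Step 3: +1 fires, +3 burnt (F count now 1)
Step 4: +2 fires, +1 burnt (F count now 2)
Step 5: +2 fires, +2 burnt (F count now 2)
Step 6: +3 fires, +2 burnt (F count now 3)
Step 7: +3 fires, +3 burnt (F count now 3)
Step 8: +2 fires, +3 burnt (F count now 2)
Step 9: +0 fires, +2 burnt (F count now 0)
Fire out after step 9
Initially T: 20, now '.': 29
Total burnt (originally-T cells now '.'): 19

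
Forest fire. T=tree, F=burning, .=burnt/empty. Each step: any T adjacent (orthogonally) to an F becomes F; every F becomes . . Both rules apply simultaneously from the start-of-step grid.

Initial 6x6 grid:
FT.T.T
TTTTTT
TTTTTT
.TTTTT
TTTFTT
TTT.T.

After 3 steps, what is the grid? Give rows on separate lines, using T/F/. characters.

Step 1: 5 trees catch fire, 2 burn out
  .F.T.T
  FTTTTT
  TTTTTT
  .TTFTT
  TTF.FT
  TTT.T.
Step 2: 9 trees catch fire, 5 burn out
  ...T.T
  .FTTTT
  FTTFTT
  .TF.FT
  TF...F
  TTF.F.
Step 3: 9 trees catch fire, 9 burn out
  ...T.T
  ..FFTT
  .FF.FT
  .F...F
  F.....
  TF....

...T.T
..FFTT
.FF.FT
.F...F
F.....
TF....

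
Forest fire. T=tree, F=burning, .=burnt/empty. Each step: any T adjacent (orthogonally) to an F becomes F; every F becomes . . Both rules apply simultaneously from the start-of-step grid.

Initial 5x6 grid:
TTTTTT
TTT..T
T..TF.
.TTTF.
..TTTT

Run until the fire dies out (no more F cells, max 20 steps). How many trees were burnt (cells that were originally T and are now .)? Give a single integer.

Step 1: +3 fires, +2 burnt (F count now 3)
Step 2: +3 fires, +3 burnt (F count now 3)
Step 3: +2 fires, +3 burnt (F count now 2)
Step 4: +0 fires, +2 burnt (F count now 0)
Fire out after step 4
Initially T: 19, now '.': 19
Total burnt (originally-T cells now '.'): 8

Answer: 8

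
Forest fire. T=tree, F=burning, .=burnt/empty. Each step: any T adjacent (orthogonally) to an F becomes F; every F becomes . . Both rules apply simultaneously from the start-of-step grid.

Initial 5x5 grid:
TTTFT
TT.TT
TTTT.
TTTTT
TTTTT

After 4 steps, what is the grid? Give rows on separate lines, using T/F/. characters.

Step 1: 3 trees catch fire, 1 burn out
  TTF.F
  TT.FT
  TTTT.
  TTTTT
  TTTTT
Step 2: 3 trees catch fire, 3 burn out
  TF...
  TT..F
  TTTF.
  TTTTT
  TTTTT
Step 3: 4 trees catch fire, 3 burn out
  F....
  TF...
  TTF..
  TTTFT
  TTTTT
Step 4: 5 trees catch fire, 4 burn out
  .....
  F....
  TF...
  TTF.F
  TTTFT

.....
F....
TF...
TTF.F
TTTFT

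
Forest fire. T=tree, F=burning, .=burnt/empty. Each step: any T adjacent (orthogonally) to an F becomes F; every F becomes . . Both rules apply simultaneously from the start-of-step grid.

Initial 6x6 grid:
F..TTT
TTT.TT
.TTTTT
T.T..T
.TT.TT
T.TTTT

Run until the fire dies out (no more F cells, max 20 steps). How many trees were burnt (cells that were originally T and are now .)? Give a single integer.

Answer: 23

Derivation:
Step 1: +1 fires, +1 burnt (F count now 1)
Step 2: +1 fires, +1 burnt (F count now 1)
Step 3: +2 fires, +1 burnt (F count now 2)
Step 4: +1 fires, +2 burnt (F count now 1)
Step 5: +2 fires, +1 burnt (F count now 2)
Step 6: +2 fires, +2 burnt (F count now 2)
Step 7: +4 fires, +2 burnt (F count now 4)
Step 8: +4 fires, +4 burnt (F count now 4)
Step 9: +4 fires, +4 burnt (F count now 4)
Step 10: +2 fires, +4 burnt (F count now 2)
Step 11: +0 fires, +2 burnt (F count now 0)
Fire out after step 11
Initially T: 25, now '.': 34
Total burnt (originally-T cells now '.'): 23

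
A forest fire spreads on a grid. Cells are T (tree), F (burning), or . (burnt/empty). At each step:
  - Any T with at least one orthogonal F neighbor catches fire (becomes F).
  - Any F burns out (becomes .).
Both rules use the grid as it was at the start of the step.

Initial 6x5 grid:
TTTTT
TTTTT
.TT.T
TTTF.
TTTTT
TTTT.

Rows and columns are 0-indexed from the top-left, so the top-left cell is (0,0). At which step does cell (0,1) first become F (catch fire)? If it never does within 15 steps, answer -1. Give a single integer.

Step 1: cell (0,1)='T' (+2 fires, +1 burnt)
Step 2: cell (0,1)='T' (+5 fires, +2 burnt)
Step 3: cell (0,1)='T' (+5 fires, +5 burnt)
Step 4: cell (0,1)='T' (+5 fires, +5 burnt)
Step 5: cell (0,1)='F' (+5 fires, +5 burnt)
  -> target ignites at step 5
Step 6: cell (0,1)='.' (+3 fires, +5 burnt)
Step 7: cell (0,1)='.' (+0 fires, +3 burnt)
  fire out at step 7

5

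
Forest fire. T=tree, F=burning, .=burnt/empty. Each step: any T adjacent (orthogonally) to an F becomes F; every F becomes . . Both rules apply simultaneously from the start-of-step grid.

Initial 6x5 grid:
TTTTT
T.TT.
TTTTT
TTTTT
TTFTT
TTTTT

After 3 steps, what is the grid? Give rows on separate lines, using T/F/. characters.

Step 1: 4 trees catch fire, 1 burn out
  TTTTT
  T.TT.
  TTTTT
  TTFTT
  TF.FT
  TTFTT
Step 2: 7 trees catch fire, 4 burn out
  TTTTT
  T.TT.
  TTFTT
  TF.FT
  F...F
  TF.FT
Step 3: 7 trees catch fire, 7 burn out
  TTTTT
  T.FT.
  TF.FT
  F...F
  .....
  F...F

TTTTT
T.FT.
TF.FT
F...F
.....
F...F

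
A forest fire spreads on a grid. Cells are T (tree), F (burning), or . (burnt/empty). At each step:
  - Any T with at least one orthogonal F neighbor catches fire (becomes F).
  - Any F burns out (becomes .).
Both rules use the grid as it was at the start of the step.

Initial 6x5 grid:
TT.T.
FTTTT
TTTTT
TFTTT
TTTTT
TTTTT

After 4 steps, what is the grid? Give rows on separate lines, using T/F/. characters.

Step 1: 7 trees catch fire, 2 burn out
  FT.T.
  .FTTT
  FFTTT
  F.FTT
  TFTTT
  TTTTT
Step 2: 7 trees catch fire, 7 burn out
  .F.T.
  ..FTT
  ..FTT
  ...FT
  F.FTT
  TFTTT
Step 3: 6 trees catch fire, 7 burn out
  ...T.
  ...FT
  ...FT
  ....F
  ...FT
  F.FTT
Step 4: 5 trees catch fire, 6 burn out
  ...F.
  ....F
  ....F
  .....
  ....F
  ...FT

...F.
....F
....F
.....
....F
...FT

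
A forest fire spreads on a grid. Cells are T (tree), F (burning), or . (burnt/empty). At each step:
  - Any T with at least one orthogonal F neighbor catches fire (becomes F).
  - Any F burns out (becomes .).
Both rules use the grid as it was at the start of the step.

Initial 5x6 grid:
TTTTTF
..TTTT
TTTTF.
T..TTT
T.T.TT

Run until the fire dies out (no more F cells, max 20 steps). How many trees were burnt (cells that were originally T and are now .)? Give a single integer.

Step 1: +5 fires, +2 burnt (F count now 5)
Step 2: +6 fires, +5 burnt (F count now 6)
Step 3: +4 fires, +6 burnt (F count now 4)
Step 4: +2 fires, +4 burnt (F count now 2)
Step 5: +2 fires, +2 burnt (F count now 2)
Step 6: +1 fires, +2 burnt (F count now 1)
Step 7: +0 fires, +1 burnt (F count now 0)
Fire out after step 7
Initially T: 21, now '.': 29
Total burnt (originally-T cells now '.'): 20

Answer: 20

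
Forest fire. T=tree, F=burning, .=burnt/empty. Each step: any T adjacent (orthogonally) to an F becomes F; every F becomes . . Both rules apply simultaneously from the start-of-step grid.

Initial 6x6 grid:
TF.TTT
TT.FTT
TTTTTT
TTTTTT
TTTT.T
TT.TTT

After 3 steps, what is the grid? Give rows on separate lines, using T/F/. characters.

Step 1: 5 trees catch fire, 2 burn out
  F..FTT
  TF..FT
  TTTFTT
  TTTTTT
  TTTT.T
  TT.TTT
Step 2: 7 trees catch fire, 5 burn out
  ....FT
  F....F
  TFF.FT
  TTTFTT
  TTTT.T
  TT.TTT
Step 3: 7 trees catch fire, 7 burn out
  .....F
  ......
  F....F
  TFF.FT
  TTTF.T
  TT.TTT

.....F
......
F....F
TFF.FT
TTTF.T
TT.TTT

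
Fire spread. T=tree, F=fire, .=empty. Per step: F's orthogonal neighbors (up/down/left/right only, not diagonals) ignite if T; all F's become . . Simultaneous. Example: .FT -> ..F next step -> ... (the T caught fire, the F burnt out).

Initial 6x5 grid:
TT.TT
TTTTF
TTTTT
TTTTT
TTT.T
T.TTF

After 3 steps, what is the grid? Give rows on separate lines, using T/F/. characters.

Step 1: 5 trees catch fire, 2 burn out
  TT.TF
  TTTF.
  TTTTF
  TTTTT
  TTT.F
  T.TF.
Step 2: 5 trees catch fire, 5 burn out
  TT.F.
  TTF..
  TTTF.
  TTTTF
  TTT..
  T.F..
Step 3: 4 trees catch fire, 5 burn out
  TT...
  TF...
  TTF..
  TTTF.
  TTF..
  T....

TT...
TF...
TTF..
TTTF.
TTF..
T....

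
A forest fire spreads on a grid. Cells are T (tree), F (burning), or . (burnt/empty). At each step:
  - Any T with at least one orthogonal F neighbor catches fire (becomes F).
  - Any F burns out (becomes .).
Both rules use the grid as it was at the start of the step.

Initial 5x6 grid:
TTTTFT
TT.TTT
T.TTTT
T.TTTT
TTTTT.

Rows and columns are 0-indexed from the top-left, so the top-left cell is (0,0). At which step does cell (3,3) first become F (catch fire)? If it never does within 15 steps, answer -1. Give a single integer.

Step 1: cell (3,3)='T' (+3 fires, +1 burnt)
Step 2: cell (3,3)='T' (+4 fires, +3 burnt)
Step 3: cell (3,3)='T' (+4 fires, +4 burnt)
Step 4: cell (3,3)='F' (+6 fires, +4 burnt)
  -> target ignites at step 4
Step 5: cell (3,3)='.' (+3 fires, +6 burnt)
Step 6: cell (3,3)='.' (+2 fires, +3 burnt)
Step 7: cell (3,3)='.' (+2 fires, +2 burnt)
Step 8: cell (3,3)='.' (+1 fires, +2 burnt)
Step 9: cell (3,3)='.' (+0 fires, +1 burnt)
  fire out at step 9

4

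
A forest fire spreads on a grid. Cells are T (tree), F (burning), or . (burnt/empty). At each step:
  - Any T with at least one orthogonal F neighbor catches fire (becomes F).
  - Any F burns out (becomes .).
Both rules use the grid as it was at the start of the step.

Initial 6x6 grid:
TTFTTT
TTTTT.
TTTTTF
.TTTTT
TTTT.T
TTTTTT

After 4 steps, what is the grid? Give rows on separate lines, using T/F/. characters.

Step 1: 5 trees catch fire, 2 burn out
  TF.FTT
  TTFTT.
  TTTTF.
  .TTTTF
  TTTT.T
  TTTTTT
Step 2: 9 trees catch fire, 5 burn out
  F...FT
  TF.FF.
  TTFF..
  .TTTF.
  TTTT.F
  TTTTTT
Step 3: 6 trees catch fire, 9 burn out
  .....F
  F.....
  TF....
  .TFF..
  TTTT..
  TTTTTF
Step 4: 5 trees catch fire, 6 burn out
  ......
  ......
  F.....
  .F....
  TTFF..
  TTTTF.

......
......
F.....
.F....
TTFF..
TTTTF.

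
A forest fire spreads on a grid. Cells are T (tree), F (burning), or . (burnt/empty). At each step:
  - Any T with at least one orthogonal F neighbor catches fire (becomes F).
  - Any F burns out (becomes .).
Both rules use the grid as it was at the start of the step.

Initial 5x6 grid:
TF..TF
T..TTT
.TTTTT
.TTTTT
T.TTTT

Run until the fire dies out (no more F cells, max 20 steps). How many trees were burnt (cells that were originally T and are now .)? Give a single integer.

Answer: 20

Derivation:
Step 1: +3 fires, +2 burnt (F count now 3)
Step 2: +3 fires, +3 burnt (F count now 3)
Step 3: +3 fires, +3 burnt (F count now 3)
Step 4: +3 fires, +3 burnt (F count now 3)
Step 5: +3 fires, +3 burnt (F count now 3)
Step 6: +3 fires, +3 burnt (F count now 3)
Step 7: +2 fires, +3 burnt (F count now 2)
Step 8: +0 fires, +2 burnt (F count now 0)
Fire out after step 8
Initially T: 21, now '.': 29
Total burnt (originally-T cells now '.'): 20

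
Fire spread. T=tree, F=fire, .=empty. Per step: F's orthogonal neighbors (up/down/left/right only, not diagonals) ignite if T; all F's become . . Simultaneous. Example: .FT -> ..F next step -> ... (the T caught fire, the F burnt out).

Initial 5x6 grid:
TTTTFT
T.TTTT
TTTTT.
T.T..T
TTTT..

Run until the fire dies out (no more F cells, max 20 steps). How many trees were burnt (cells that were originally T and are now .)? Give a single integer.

Answer: 21

Derivation:
Step 1: +3 fires, +1 burnt (F count now 3)
Step 2: +4 fires, +3 burnt (F count now 4)
Step 3: +3 fires, +4 burnt (F count now 3)
Step 4: +2 fires, +3 burnt (F count now 2)
Step 5: +3 fires, +2 burnt (F count now 3)
Step 6: +2 fires, +3 burnt (F count now 2)
Step 7: +3 fires, +2 burnt (F count now 3)
Step 8: +1 fires, +3 burnt (F count now 1)
Step 9: +0 fires, +1 burnt (F count now 0)
Fire out after step 9
Initially T: 22, now '.': 29
Total burnt (originally-T cells now '.'): 21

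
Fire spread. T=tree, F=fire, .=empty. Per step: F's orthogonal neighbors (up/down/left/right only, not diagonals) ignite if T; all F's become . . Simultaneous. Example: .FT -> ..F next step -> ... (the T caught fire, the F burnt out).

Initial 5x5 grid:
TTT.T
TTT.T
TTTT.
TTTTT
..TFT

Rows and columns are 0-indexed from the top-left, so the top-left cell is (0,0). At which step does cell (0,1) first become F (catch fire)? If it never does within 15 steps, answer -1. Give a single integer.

Step 1: cell (0,1)='T' (+3 fires, +1 burnt)
Step 2: cell (0,1)='T' (+3 fires, +3 burnt)
Step 3: cell (0,1)='T' (+2 fires, +3 burnt)
Step 4: cell (0,1)='T' (+3 fires, +2 burnt)
Step 5: cell (0,1)='T' (+3 fires, +3 burnt)
Step 6: cell (0,1)='F' (+2 fires, +3 burnt)
  -> target ignites at step 6
Step 7: cell (0,1)='.' (+1 fires, +2 burnt)
Step 8: cell (0,1)='.' (+0 fires, +1 burnt)
  fire out at step 8

6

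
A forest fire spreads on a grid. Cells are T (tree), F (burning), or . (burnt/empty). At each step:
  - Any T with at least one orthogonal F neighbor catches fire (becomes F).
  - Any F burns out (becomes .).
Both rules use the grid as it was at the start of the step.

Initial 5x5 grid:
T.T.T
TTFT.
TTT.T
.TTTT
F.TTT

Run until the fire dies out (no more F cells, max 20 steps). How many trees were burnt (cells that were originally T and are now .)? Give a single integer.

Answer: 16

Derivation:
Step 1: +4 fires, +2 burnt (F count now 4)
Step 2: +3 fires, +4 burnt (F count now 3)
Step 3: +5 fires, +3 burnt (F count now 5)
Step 4: +2 fires, +5 burnt (F count now 2)
Step 5: +2 fires, +2 burnt (F count now 2)
Step 6: +0 fires, +2 burnt (F count now 0)
Fire out after step 6
Initially T: 17, now '.': 24
Total burnt (originally-T cells now '.'): 16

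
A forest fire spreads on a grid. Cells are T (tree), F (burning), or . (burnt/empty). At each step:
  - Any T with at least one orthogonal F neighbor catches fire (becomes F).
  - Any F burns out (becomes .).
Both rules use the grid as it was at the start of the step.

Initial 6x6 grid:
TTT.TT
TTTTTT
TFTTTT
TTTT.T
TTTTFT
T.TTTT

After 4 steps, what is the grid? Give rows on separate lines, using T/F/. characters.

Step 1: 7 trees catch fire, 2 burn out
  TTT.TT
  TFTTTT
  F.FTTT
  TFTT.T
  TTTF.F
  T.TTFT
Step 2: 12 trees catch fire, 7 burn out
  TFT.TT
  F.FTTT
  ...FTT
  F.FF.F
  TFF...
  T.TF.F
Step 3: 7 trees catch fire, 12 burn out
  F.F.TT
  ...FTT
  ....FF
  ......
  F.....
  T.F...
Step 4: 3 trees catch fire, 7 burn out
  ....TT
  ....FF
  ......
  ......
  ......
  F.....

....TT
....FF
......
......
......
F.....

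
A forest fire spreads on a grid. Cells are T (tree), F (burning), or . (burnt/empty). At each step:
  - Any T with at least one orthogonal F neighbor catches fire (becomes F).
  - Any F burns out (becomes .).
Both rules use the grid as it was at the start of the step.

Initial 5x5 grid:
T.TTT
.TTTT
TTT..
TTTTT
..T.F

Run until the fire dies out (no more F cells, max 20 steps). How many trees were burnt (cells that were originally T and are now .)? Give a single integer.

Step 1: +1 fires, +1 burnt (F count now 1)
Step 2: +1 fires, +1 burnt (F count now 1)
Step 3: +1 fires, +1 burnt (F count now 1)
Step 4: +3 fires, +1 burnt (F count now 3)
Step 5: +3 fires, +3 burnt (F count now 3)
Step 6: +4 fires, +3 burnt (F count now 4)
Step 7: +2 fires, +4 burnt (F count now 2)
Step 8: +1 fires, +2 burnt (F count now 1)
Step 9: +0 fires, +1 burnt (F count now 0)
Fire out after step 9
Initially T: 17, now '.': 24
Total burnt (originally-T cells now '.'): 16

Answer: 16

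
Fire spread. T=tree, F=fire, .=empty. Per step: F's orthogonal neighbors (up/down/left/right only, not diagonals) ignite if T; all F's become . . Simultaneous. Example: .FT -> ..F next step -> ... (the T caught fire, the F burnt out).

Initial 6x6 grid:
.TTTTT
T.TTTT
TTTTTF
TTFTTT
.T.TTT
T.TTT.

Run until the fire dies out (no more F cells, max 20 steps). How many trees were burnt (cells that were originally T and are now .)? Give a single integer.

Step 1: +6 fires, +2 burnt (F count now 6)
Step 2: +10 fires, +6 burnt (F count now 10)
Step 3: +6 fires, +10 burnt (F count now 6)
Step 4: +5 fires, +6 burnt (F count now 5)
Step 5: +0 fires, +5 burnt (F count now 0)
Fire out after step 5
Initially T: 28, now '.': 35
Total burnt (originally-T cells now '.'): 27

Answer: 27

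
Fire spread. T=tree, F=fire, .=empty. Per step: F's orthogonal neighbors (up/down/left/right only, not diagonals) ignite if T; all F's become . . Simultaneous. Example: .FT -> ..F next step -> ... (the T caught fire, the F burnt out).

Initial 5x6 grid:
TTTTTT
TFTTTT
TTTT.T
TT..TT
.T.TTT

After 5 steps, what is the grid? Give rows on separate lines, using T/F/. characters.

Step 1: 4 trees catch fire, 1 burn out
  TFTTTT
  F.FTTT
  TFTT.T
  TT..TT
  .T.TTT
Step 2: 6 trees catch fire, 4 burn out
  F.FTTT
  ...FTT
  F.FT.T
  TF..TT
  .T.TTT
Step 3: 5 trees catch fire, 6 burn out
  ...FTT
  ....FT
  ...F.T
  F...TT
  .F.TTT
Step 4: 2 trees catch fire, 5 burn out
  ....FT
  .....F
  .....T
  ....TT
  ...TTT
Step 5: 2 trees catch fire, 2 burn out
  .....F
  ......
  .....F
  ....TT
  ...TTT

.....F
......
.....F
....TT
...TTT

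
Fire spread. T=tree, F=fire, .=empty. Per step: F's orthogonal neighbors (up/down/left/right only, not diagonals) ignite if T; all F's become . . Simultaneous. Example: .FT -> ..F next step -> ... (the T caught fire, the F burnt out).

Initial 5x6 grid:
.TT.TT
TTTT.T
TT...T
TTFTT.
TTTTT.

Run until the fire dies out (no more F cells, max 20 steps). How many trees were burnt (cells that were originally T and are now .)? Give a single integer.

Answer: 17

Derivation:
Step 1: +3 fires, +1 burnt (F count now 3)
Step 2: +5 fires, +3 burnt (F count now 5)
Step 3: +4 fires, +5 burnt (F count now 4)
Step 4: +3 fires, +4 burnt (F count now 3)
Step 5: +2 fires, +3 burnt (F count now 2)
Step 6: +0 fires, +2 burnt (F count now 0)
Fire out after step 6
Initially T: 21, now '.': 26
Total burnt (originally-T cells now '.'): 17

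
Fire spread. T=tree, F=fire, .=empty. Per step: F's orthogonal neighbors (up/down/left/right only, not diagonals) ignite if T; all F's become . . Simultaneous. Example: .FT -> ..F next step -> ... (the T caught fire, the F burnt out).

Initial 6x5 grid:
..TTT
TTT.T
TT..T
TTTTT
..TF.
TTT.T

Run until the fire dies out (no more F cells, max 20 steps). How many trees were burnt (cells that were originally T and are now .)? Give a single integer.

Answer: 19

Derivation:
Step 1: +2 fires, +1 burnt (F count now 2)
Step 2: +3 fires, +2 burnt (F count now 3)
Step 3: +3 fires, +3 burnt (F count now 3)
Step 4: +4 fires, +3 burnt (F count now 4)
Step 5: +3 fires, +4 burnt (F count now 3)
Step 6: +3 fires, +3 burnt (F count now 3)
Step 7: +1 fires, +3 burnt (F count now 1)
Step 8: +0 fires, +1 burnt (F count now 0)
Fire out after step 8
Initially T: 20, now '.': 29
Total burnt (originally-T cells now '.'): 19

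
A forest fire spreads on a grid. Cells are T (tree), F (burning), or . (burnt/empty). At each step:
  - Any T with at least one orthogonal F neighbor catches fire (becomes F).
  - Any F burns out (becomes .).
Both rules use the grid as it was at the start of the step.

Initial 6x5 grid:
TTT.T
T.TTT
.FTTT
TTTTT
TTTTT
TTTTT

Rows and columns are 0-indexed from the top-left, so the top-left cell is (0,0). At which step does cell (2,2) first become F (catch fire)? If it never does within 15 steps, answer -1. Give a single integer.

Step 1: cell (2,2)='F' (+2 fires, +1 burnt)
  -> target ignites at step 1
Step 2: cell (2,2)='.' (+5 fires, +2 burnt)
Step 3: cell (2,2)='.' (+7 fires, +5 burnt)
Step 4: cell (2,2)='.' (+6 fires, +7 burnt)
Step 5: cell (2,2)='.' (+4 fires, +6 burnt)
Step 6: cell (2,2)='.' (+2 fires, +4 burnt)
Step 7: cell (2,2)='.' (+0 fires, +2 burnt)
  fire out at step 7

1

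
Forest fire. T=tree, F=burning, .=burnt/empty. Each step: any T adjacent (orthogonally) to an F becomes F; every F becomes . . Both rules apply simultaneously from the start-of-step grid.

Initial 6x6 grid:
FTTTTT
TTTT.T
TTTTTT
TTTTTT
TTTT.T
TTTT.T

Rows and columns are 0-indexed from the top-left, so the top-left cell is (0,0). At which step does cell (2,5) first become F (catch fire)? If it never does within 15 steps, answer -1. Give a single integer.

Step 1: cell (2,5)='T' (+2 fires, +1 burnt)
Step 2: cell (2,5)='T' (+3 fires, +2 burnt)
Step 3: cell (2,5)='T' (+4 fires, +3 burnt)
Step 4: cell (2,5)='T' (+5 fires, +4 burnt)
Step 5: cell (2,5)='T' (+5 fires, +5 burnt)
Step 6: cell (2,5)='T' (+5 fires, +5 burnt)
Step 7: cell (2,5)='F' (+4 fires, +5 burnt)
  -> target ignites at step 7
Step 8: cell (2,5)='.' (+2 fires, +4 burnt)
Step 9: cell (2,5)='.' (+1 fires, +2 burnt)
Step 10: cell (2,5)='.' (+1 fires, +1 burnt)
Step 11: cell (2,5)='.' (+0 fires, +1 burnt)
  fire out at step 11

7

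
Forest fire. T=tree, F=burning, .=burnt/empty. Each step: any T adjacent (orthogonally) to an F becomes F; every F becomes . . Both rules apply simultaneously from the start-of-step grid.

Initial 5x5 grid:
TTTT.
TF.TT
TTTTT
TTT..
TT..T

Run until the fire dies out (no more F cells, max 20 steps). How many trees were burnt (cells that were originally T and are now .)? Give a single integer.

Answer: 17

Derivation:
Step 1: +3 fires, +1 burnt (F count now 3)
Step 2: +5 fires, +3 burnt (F count now 5)
Step 3: +5 fires, +5 burnt (F count now 5)
Step 4: +3 fires, +5 burnt (F count now 3)
Step 5: +1 fires, +3 burnt (F count now 1)
Step 6: +0 fires, +1 burnt (F count now 0)
Fire out after step 6
Initially T: 18, now '.': 24
Total burnt (originally-T cells now '.'): 17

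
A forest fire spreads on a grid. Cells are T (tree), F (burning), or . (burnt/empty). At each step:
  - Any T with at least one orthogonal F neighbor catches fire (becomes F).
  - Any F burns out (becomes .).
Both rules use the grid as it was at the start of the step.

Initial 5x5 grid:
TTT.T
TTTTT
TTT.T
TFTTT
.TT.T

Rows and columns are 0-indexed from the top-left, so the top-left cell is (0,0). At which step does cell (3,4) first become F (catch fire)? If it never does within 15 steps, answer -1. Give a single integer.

Step 1: cell (3,4)='T' (+4 fires, +1 burnt)
Step 2: cell (3,4)='T' (+5 fires, +4 burnt)
Step 3: cell (3,4)='F' (+4 fires, +5 burnt)
  -> target ignites at step 3
Step 4: cell (3,4)='.' (+5 fires, +4 burnt)
Step 5: cell (3,4)='.' (+1 fires, +5 burnt)
Step 6: cell (3,4)='.' (+1 fires, +1 burnt)
Step 7: cell (3,4)='.' (+0 fires, +1 burnt)
  fire out at step 7

3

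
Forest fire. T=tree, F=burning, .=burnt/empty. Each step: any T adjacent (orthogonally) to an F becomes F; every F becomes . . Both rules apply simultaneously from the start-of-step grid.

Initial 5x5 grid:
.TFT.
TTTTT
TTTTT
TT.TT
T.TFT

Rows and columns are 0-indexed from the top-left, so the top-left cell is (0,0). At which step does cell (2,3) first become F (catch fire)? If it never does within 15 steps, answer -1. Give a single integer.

Step 1: cell (2,3)='T' (+6 fires, +2 burnt)
Step 2: cell (2,3)='F' (+5 fires, +6 burnt)
  -> target ignites at step 2
Step 3: cell (2,3)='.' (+4 fires, +5 burnt)
Step 4: cell (2,3)='.' (+2 fires, +4 burnt)
Step 5: cell (2,3)='.' (+1 fires, +2 burnt)
Step 6: cell (2,3)='.' (+1 fires, +1 burnt)
Step 7: cell (2,3)='.' (+0 fires, +1 burnt)
  fire out at step 7

2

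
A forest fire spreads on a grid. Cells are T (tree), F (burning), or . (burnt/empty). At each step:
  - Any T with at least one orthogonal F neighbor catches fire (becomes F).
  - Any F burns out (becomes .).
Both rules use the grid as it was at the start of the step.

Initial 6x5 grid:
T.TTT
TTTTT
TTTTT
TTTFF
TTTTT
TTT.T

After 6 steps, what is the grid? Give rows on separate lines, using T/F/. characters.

Step 1: 5 trees catch fire, 2 burn out
  T.TTT
  TTTTT
  TTTFF
  TTF..
  TTTFF
  TTT.T
Step 2: 6 trees catch fire, 5 burn out
  T.TTT
  TTTFF
  TTF..
  TF...
  TTF..
  TTT.F
Step 3: 7 trees catch fire, 6 burn out
  T.TFF
  TTF..
  TF...
  F....
  TF...
  TTF..
Step 4: 5 trees catch fire, 7 burn out
  T.F..
  TF...
  F....
  .....
  F....
  TF...
Step 5: 2 trees catch fire, 5 burn out
  T....
  F....
  .....
  .....
  .....
  F....
Step 6: 1 trees catch fire, 2 burn out
  F....
  .....
  .....
  .....
  .....
  .....

F....
.....
.....
.....
.....
.....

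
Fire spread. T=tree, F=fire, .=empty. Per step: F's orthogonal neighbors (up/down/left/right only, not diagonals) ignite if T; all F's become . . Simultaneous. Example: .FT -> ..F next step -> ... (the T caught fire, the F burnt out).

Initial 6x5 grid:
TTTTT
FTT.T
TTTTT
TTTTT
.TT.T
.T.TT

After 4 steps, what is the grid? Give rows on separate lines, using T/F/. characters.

Step 1: 3 trees catch fire, 1 burn out
  FTTTT
  .FT.T
  FTTTT
  TTTTT
  .TT.T
  .T.TT
Step 2: 4 trees catch fire, 3 burn out
  .FTTT
  ..F.T
  .FTTT
  FTTTT
  .TT.T
  .T.TT
Step 3: 3 trees catch fire, 4 burn out
  ..FTT
  ....T
  ..FTT
  .FTTT
  .TT.T
  .T.TT
Step 4: 4 trees catch fire, 3 burn out
  ...FT
  ....T
  ...FT
  ..FTT
  .FT.T
  .T.TT

...FT
....T
...FT
..FTT
.FT.T
.T.TT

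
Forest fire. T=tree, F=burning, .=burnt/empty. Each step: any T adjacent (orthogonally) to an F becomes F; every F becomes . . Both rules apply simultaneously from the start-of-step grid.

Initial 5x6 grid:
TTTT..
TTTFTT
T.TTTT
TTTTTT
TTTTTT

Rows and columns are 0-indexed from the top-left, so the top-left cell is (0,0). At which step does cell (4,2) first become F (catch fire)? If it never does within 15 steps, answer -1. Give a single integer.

Step 1: cell (4,2)='T' (+4 fires, +1 burnt)
Step 2: cell (4,2)='T' (+6 fires, +4 burnt)
Step 3: cell (4,2)='T' (+6 fires, +6 burnt)
Step 4: cell (4,2)='F' (+6 fires, +6 burnt)
  -> target ignites at step 4
Step 5: cell (4,2)='.' (+3 fires, +6 burnt)
Step 6: cell (4,2)='.' (+1 fires, +3 burnt)
Step 7: cell (4,2)='.' (+0 fires, +1 burnt)
  fire out at step 7

4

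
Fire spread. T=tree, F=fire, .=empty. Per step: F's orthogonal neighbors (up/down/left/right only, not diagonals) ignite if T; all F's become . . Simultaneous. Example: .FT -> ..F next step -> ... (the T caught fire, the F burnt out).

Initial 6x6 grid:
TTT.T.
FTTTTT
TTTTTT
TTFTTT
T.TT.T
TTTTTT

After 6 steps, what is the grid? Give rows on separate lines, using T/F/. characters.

Step 1: 7 trees catch fire, 2 burn out
  FTT.T.
  .FTTTT
  FTFTTT
  TF.FTT
  T.FT.T
  TTTTTT
Step 2: 8 trees catch fire, 7 burn out
  .FT.T.
  ..FTTT
  .F.FTT
  F...FT
  T..F.T
  TTFTTT
Step 3: 7 trees catch fire, 8 burn out
  ..F.T.
  ...FTT
  ....FT
  .....F
  F....T
  TF.FTT
Step 4: 5 trees catch fire, 7 burn out
  ....T.
  ....FT
  .....F
  ......
  .....F
  F...FT
Step 5: 3 trees catch fire, 5 burn out
  ....F.
  .....F
  ......
  ......
  ......
  .....F
Step 6: 0 trees catch fire, 3 burn out
  ......
  ......
  ......
  ......
  ......
  ......

......
......
......
......
......
......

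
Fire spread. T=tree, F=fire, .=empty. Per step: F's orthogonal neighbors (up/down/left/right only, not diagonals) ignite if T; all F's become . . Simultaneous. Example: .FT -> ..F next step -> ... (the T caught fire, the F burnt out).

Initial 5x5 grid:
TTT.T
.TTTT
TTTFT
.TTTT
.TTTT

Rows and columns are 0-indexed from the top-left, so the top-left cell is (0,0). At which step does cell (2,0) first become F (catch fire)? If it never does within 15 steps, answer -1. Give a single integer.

Step 1: cell (2,0)='T' (+4 fires, +1 burnt)
Step 2: cell (2,0)='T' (+6 fires, +4 burnt)
Step 3: cell (2,0)='F' (+7 fires, +6 burnt)
  -> target ignites at step 3
Step 4: cell (2,0)='.' (+2 fires, +7 burnt)
Step 5: cell (2,0)='.' (+1 fires, +2 burnt)
Step 6: cell (2,0)='.' (+0 fires, +1 burnt)
  fire out at step 6

3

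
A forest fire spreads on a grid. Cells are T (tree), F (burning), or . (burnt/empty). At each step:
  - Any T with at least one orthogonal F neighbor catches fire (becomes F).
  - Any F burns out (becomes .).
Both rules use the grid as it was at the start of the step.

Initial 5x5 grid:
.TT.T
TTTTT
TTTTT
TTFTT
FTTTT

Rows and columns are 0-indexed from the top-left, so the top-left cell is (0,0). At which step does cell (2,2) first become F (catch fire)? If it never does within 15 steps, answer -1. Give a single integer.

Step 1: cell (2,2)='F' (+6 fires, +2 burnt)
  -> target ignites at step 1
Step 2: cell (2,2)='.' (+6 fires, +6 burnt)
Step 3: cell (2,2)='.' (+6 fires, +6 burnt)
Step 4: cell (2,2)='.' (+2 fires, +6 burnt)
Step 5: cell (2,2)='.' (+1 fires, +2 burnt)
Step 6: cell (2,2)='.' (+0 fires, +1 burnt)
  fire out at step 6

1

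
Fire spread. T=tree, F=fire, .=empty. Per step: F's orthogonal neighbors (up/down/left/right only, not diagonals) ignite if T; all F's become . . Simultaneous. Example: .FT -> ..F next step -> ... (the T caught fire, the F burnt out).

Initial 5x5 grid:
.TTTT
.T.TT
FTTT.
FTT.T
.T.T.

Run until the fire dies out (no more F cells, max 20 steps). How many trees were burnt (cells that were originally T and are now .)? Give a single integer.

Answer: 13

Derivation:
Step 1: +2 fires, +2 burnt (F count now 2)
Step 2: +4 fires, +2 burnt (F count now 4)
Step 3: +2 fires, +4 burnt (F count now 2)
Step 4: +2 fires, +2 burnt (F count now 2)
Step 5: +2 fires, +2 burnt (F count now 2)
Step 6: +1 fires, +2 burnt (F count now 1)
Step 7: +0 fires, +1 burnt (F count now 0)
Fire out after step 7
Initially T: 15, now '.': 23
Total burnt (originally-T cells now '.'): 13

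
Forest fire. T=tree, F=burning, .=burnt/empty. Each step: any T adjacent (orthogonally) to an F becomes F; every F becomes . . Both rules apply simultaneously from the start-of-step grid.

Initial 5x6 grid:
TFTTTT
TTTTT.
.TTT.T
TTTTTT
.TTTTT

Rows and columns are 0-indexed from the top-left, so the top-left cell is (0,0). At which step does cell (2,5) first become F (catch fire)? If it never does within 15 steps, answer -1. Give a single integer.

Step 1: cell (2,5)='T' (+3 fires, +1 burnt)
Step 2: cell (2,5)='T' (+4 fires, +3 burnt)
Step 3: cell (2,5)='T' (+4 fires, +4 burnt)
Step 4: cell (2,5)='T' (+6 fires, +4 burnt)
Step 5: cell (2,5)='T' (+2 fires, +6 burnt)
Step 6: cell (2,5)='T' (+2 fires, +2 burnt)
Step 7: cell (2,5)='T' (+2 fires, +2 burnt)
Step 8: cell (2,5)='F' (+2 fires, +2 burnt)
  -> target ignites at step 8
Step 9: cell (2,5)='.' (+0 fires, +2 burnt)
  fire out at step 9

8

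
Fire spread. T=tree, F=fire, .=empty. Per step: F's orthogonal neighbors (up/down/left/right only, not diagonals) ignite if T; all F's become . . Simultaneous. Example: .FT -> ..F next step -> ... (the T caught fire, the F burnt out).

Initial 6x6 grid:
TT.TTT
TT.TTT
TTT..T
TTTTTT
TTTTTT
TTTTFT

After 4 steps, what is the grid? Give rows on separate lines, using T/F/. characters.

Step 1: 3 trees catch fire, 1 burn out
  TT.TTT
  TT.TTT
  TTT..T
  TTTTTT
  TTTTFT
  TTTF.F
Step 2: 4 trees catch fire, 3 burn out
  TT.TTT
  TT.TTT
  TTT..T
  TTTTFT
  TTTF.F
  TTF...
Step 3: 4 trees catch fire, 4 burn out
  TT.TTT
  TT.TTT
  TTT..T
  TTTF.F
  TTF...
  TF....
Step 4: 4 trees catch fire, 4 burn out
  TT.TTT
  TT.TTT
  TTT..F
  TTF...
  TF....
  F.....

TT.TTT
TT.TTT
TTT..F
TTF...
TF....
F.....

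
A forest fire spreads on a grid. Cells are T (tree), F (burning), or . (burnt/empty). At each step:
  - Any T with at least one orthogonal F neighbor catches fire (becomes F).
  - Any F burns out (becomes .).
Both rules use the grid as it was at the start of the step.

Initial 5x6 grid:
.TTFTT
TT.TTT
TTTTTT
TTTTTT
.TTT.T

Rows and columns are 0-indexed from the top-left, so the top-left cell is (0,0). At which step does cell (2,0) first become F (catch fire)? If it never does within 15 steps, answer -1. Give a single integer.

Step 1: cell (2,0)='T' (+3 fires, +1 burnt)
Step 2: cell (2,0)='T' (+4 fires, +3 burnt)
Step 3: cell (2,0)='T' (+5 fires, +4 burnt)
Step 4: cell (2,0)='T' (+6 fires, +5 burnt)
Step 5: cell (2,0)='F' (+4 fires, +6 burnt)
  -> target ignites at step 5
Step 6: cell (2,0)='.' (+3 fires, +4 burnt)
Step 7: cell (2,0)='.' (+0 fires, +3 burnt)
  fire out at step 7

5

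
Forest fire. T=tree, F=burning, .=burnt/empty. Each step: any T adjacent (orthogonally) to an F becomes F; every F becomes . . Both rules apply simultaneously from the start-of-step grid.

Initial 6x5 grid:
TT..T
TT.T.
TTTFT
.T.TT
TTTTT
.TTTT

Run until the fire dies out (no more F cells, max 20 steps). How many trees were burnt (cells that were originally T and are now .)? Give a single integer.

Answer: 21

Derivation:
Step 1: +4 fires, +1 burnt (F count now 4)
Step 2: +3 fires, +4 burnt (F count now 3)
Step 3: +6 fires, +3 burnt (F count now 6)
Step 4: +5 fires, +6 burnt (F count now 5)
Step 5: +3 fires, +5 burnt (F count now 3)
Step 6: +0 fires, +3 burnt (F count now 0)
Fire out after step 6
Initially T: 22, now '.': 29
Total burnt (originally-T cells now '.'): 21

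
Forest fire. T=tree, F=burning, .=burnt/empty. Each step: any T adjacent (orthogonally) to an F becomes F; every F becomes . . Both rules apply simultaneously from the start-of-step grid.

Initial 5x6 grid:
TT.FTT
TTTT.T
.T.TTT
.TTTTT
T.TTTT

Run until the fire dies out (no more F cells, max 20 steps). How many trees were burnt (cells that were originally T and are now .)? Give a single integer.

Step 1: +2 fires, +1 burnt (F count now 2)
Step 2: +3 fires, +2 burnt (F count now 3)
Step 3: +4 fires, +3 burnt (F count now 4)
Step 4: +7 fires, +4 burnt (F count now 7)
Step 5: +5 fires, +7 burnt (F count now 5)
Step 6: +1 fires, +5 burnt (F count now 1)
Step 7: +0 fires, +1 burnt (F count now 0)
Fire out after step 7
Initially T: 23, now '.': 29
Total burnt (originally-T cells now '.'): 22

Answer: 22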